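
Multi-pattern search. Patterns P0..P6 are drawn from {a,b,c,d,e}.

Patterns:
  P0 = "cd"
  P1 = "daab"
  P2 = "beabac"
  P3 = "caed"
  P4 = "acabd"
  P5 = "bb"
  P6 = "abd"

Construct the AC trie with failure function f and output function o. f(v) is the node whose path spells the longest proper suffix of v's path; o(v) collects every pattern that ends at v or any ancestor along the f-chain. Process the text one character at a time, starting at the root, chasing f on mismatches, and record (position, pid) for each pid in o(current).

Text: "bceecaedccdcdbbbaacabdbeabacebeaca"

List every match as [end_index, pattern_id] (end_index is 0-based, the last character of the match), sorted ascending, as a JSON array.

Construct AC machine:
Trie (insert patterns):
  n0 'ε': a→16 b→7 c→1 d→3
  n1 'c': a→13 d→2
  n2 'cd': ·  ←P0
  n3 'd': a→4
  n4 'da': a→5
  n5 'daa': b→6
  n6 'daab': ·  ←P1
  n7 'b': b→21 e→8
  n8 'be': a→9
  n9 'bea': b→10
  n10 'beab': a→11
  n11 'beaba': c→12
  n12 'beabac': ·  ←P2
  n13 'ca': e→14
  n14 'cae': d→15
  n15 'caed': ·  ←P3
  n16 'a': b→22 c→17
  n17 'ac': a→18
  n18 'aca': b→19
  n19 'acab': d→20
  n20 'acabd': ·  ←P4
  n21 'bb': ·  ←P5
  n22 'ab': d→23
  n23 'abd': ·  ←P6

BFS fail/out derivation:
  n1('c'): parent n0 fail=0; on 'c' 0 → fail=0;  out ∅∪∅=∅
  n3('d'): parent n0 fail=0; on 'd' 0 → fail=0;  out ∅∪∅=∅
  n7('b'): parent n0 fail=0; on 'b' 0 → fail=0;  out ∅∪∅=∅
  n16('a'): parent n0 fail=0; on 'a' 0 → fail=0;  out ∅∪∅=∅
  n2('cd'): parent n1 fail=0; on 'd' 0 → fail=3;  out {0}∪∅={0}
  n4('da'): parent n3 fail=0; on 'a' 0 → fail=16;  out ∅∪∅=∅
  n8('be'): parent n7 fail=0; on 'e' 0 → fail=0;  out ∅∪∅=∅
  n13('ca'): parent n1 fail=0; on 'a' 0 → fail=16;  out ∅∪∅=∅
  n17('ac'): parent n16 fail=0; on 'c' 0 → fail=1;  out ∅∪∅=∅
  n21('bb'): parent n7 fail=0; on 'b' 0 → fail=7;  out {5}∪∅={5}
  n22('ab'): parent n16 fail=0; on 'b' 0 → fail=7;  out ∅∪∅=∅
  n5('daa'): parent n4 fail=16; on 'a' 16→0 → fail=16;  out ∅∪∅=∅
  n9('bea'): parent n8 fail=0; on 'a' 0 → fail=16;  out ∅∪∅=∅
  n14('cae'): parent n13 fail=16; on 'e' 16→0 → fail=0;  out ∅∪∅=∅
  n18('aca'): parent n17 fail=1; on 'a' 1 → fail=13;  out ∅∪∅=∅
  n23('abd'): parent n22 fail=7; on 'd' 7→0 → fail=3;  out {6}∪∅={6}
  n6('daab'): parent n5 fail=16; on 'b' 16 → fail=22;  out {1}∪∅={1}
  n10('beab'): parent n9 fail=16; on 'b' 16 → fail=22;  out ∅∪∅=∅
  n15('caed'): parent n14 fail=0; on 'd' 0 → fail=3;  out {3}∪∅={3}
  n19('acab'): parent n18 fail=13; on 'b' 13→16 → fail=22;  out ∅∪∅=∅
  n11('beaba'): parent n10 fail=22; on 'a' 22→7→0 → fail=16;  out ∅∪∅=∅
  n20('acabd'): parent n19 fail=22; on 'd' 22 → fail=23;  out {4}∪{6}={4,6}
  n12('beabac'): parent n11 fail=16; on 'c' 16 → fail=17;  out {2}∪∅={2}

Run:
pos 0 'b': at 7
pos 1 'c': at 1 (fail-walked)
pos 2 'e': at 0 (fail-walked)
pos 3 'e': at 0
pos 4 'c': at 1
pos 5 'a': at 13
pos 6 'e': at 14
pos 7 'd': at 15  → match P3@[4:7]
pos 8 'c': at 1 (fail-walked)
pos 9 'c': at 1 (fail-walked)
pos 10 'd': at 2  → match P0@[9:10]
pos 11 'c': at 1 (fail-walked)
pos 12 'd': at 2  → match P0@[11:12]
pos 13 'b': at 7 (fail-walked)
pos 14 'b': at 21  → match P5@[13:14]
pos 15 'b': at 21 (fail-walked)  → match P5@[14:15]
pos 16 'a': at 16 (fail-walked)
pos 17 'a': at 16 (fail-walked)
pos 18 'c': at 17
pos 19 'a': at 18
pos 20 'b': at 19
pos 21 'd': at 20  → match P4@[17:21],P6@[19:21]
pos 22 'b': at 7 (fail-walked)
pos 23 'e': at 8
pos 24 'a': at 9
pos 25 'b': at 10
pos 26 'a': at 11
pos 27 'c': at 12  → match P2@[22:27]
pos 28 'e': at 0 (fail-walked)
pos 29 'b': at 7
pos 30 'e': at 8
pos 31 'a': at 9
pos 32 'c': at 17 (fail-walked)
pos 33 'a': at 18

All matches (sorted): [[7,3],[10,0],[12,0],[14,5],[15,5],[21,4],[21,6],[27,2]]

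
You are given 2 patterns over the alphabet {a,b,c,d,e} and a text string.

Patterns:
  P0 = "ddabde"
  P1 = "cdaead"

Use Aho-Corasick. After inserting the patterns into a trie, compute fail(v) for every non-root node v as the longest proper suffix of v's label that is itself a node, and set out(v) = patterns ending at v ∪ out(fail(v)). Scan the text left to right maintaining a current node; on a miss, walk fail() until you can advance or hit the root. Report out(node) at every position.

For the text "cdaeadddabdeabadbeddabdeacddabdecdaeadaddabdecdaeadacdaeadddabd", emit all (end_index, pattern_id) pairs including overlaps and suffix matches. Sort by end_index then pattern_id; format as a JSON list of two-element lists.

Construct AC machine:
Trie nodes:
  0='ε' goto c→7 d→1
  1='d' goto d→2
  2='dd' goto a→3
  3='dda' goto b→4
  4='ddab' goto d→5
  5='ddabd' goto e→6
  6='ddabde' goto ·  ←P0
  7='c' goto d→8
  8='cd' goto a→9
  9='cda' goto e→10
  10='cdae' goto a→11
  11='cdaea' goto d→12
  12='cdaead' goto ·  ←P1

BFS fail/out derivation:
  fail(1) 'd': from fail(0)=0 chase 'd': 0 ⇒ 0;  out=∅∪out(0)=∅
  fail(7) 'c': from fail(0)=0 chase 'c': 0 ⇒ 0;  out=∅∪out(0)=∅
  fail(2) 'dd': from fail(1)=0 chase 'd': 0 ⇒ 1;  out=∅∪out(1)=∅
  fail(8) 'cd': from fail(7)=0 chase 'd': 0 ⇒ 1;  out=∅∪out(1)=∅
  fail(3) 'dda': from fail(2)=1 chase 'a': 1→0 ⇒ 0;  out=∅∪out(0)=∅
  fail(9) 'cda': from fail(8)=1 chase 'a': 1→0 ⇒ 0;  out=∅∪out(0)=∅
  fail(4) 'ddab': from fail(3)=0 chase 'b': 0 ⇒ 0;  out=∅∪out(0)=∅
  fail(10) 'cdae': from fail(9)=0 chase 'e': 0 ⇒ 0;  out=∅∪out(0)=∅
  fail(5) 'ddabd': from fail(4)=0 chase 'd': 0 ⇒ 1;  out=∅∪out(1)=∅
  fail(11) 'cdaea': from fail(10)=0 chase 'a': 0 ⇒ 0;  out=∅∪out(0)=∅
  fail(6) 'ddabde': from fail(5)=1 chase 'e': 1→0 ⇒ 0;  out={0}∪out(0)={0}
  fail(12) 'cdaead': from fail(11)=0 chase 'd': 0 ⇒ 1;  out={1}∪out(1)={1}

Text stream:
[0] read 'c'  n0⇒n7
[1] read 'd'  n7⇒n8
[2] read 'a'  n8⇒n9
[3] read 'e'  n9⇒n10
[4] read 'a'  n10⇒n11
[5] read 'd'  n11⇒n12  ** P1@[0:5]
[6] read 'd'  n12⇒n2 (via fail)
[7] read 'd'  n2⇒n2 (via fail)
[8] read 'a'  n2⇒n3
[9] read 'b'  n3⇒n4
[10] read 'd'  n4⇒n5
[11] read 'e'  n5⇒n6  ** P0@[6:11]
[12] read 'a'  n6⇒n0 (via fail)
[13] read 'b'  n0⇒n0
[14] read 'a'  n0⇒n0
[15] read 'd'  n0⇒n1
[16] read 'b'  n1⇒n0 (via fail)
[17] read 'e'  n0⇒n0
[18] read 'd'  n0⇒n1
[19] read 'd'  n1⇒n2
[20] read 'a'  n2⇒n3
[21] read 'b'  n3⇒n4
[22] read 'd'  n4⇒n5
[23] read 'e'  n5⇒n6  ** P0@[18:23]
[24] read 'a'  n6⇒n0 (via fail)
[25] read 'c'  n0⇒n7
[26] read 'd'  n7⇒n8
[27] read 'd'  n8⇒n2 (via fail)
[28] read 'a'  n2⇒n3
[29] read 'b'  n3⇒n4
[30] read 'd'  n4⇒n5
[31] read 'e'  n5⇒n6  ** P0@[26:31]
[32] read 'c'  n6⇒n7 (via fail)
[33] read 'd'  n7⇒n8
[34] read 'a'  n8⇒n9
[35] read 'e'  n9⇒n10
[36] read 'a'  n10⇒n11
[37] read 'd'  n11⇒n12  ** P1@[32:37]
[38] read 'a'  n12⇒n0 (via fail)
[39] read 'd'  n0⇒n1
[40] read 'd'  n1⇒n2
[41] read 'a'  n2⇒n3
[42] read 'b'  n3⇒n4
[43] read 'd'  n4⇒n5
[44] read 'e'  n5⇒n6  ** P0@[39:44]
[45] read 'c'  n6⇒n7 (via fail)
[46] read 'd'  n7⇒n8
[47] read 'a'  n8⇒n9
[48] read 'e'  n9⇒n10
[49] read 'a'  n10⇒n11
[50] read 'd'  n11⇒n12  ** P1@[45:50]
[51] read 'a'  n12⇒n0 (via fail)
[52] read 'c'  n0⇒n7
[53] read 'd'  n7⇒n8
[54] read 'a'  n8⇒n9
[55] read 'e'  n9⇒n10
[56] read 'a'  n10⇒n11
[57] read 'd'  n11⇒n12  ** P1@[52:57]
[58] read 'd'  n12⇒n2 (via fail)
[59] read 'd'  n2⇒n2 (via fail)
[60] read 'a'  n2⇒n3
[61] read 'b'  n3⇒n4
[62] read 'd'  n4⇒n5

Result: [[5,1],[11,0],[23,0],[31,0],[37,1],[44,0],[50,1],[57,1]]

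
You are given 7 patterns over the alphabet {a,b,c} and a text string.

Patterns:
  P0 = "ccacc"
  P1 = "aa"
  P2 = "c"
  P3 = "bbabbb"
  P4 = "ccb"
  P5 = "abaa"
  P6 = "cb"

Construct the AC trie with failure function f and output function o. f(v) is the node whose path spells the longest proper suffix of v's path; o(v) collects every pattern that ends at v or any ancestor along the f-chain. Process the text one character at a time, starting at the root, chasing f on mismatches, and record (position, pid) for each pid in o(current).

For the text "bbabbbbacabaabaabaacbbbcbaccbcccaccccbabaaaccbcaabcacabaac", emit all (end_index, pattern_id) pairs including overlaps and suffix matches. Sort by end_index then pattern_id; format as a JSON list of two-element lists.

Build automaton:
Trie (insert patterns):
  0='ε' goto a→6 b→8 c→1
  1='c' goto b→18 c→2  ←P2
  2='cc' goto a→3 b→14
  3='cca' goto c→4
  4='ccac' goto c→5
  5='ccacc' goto ·  ←P0
  6='a' goto a→7 b→15
  7='aa' goto ·  ←P1
  8='b' goto b→9
  9='bb' goto a→10
  10='bba' goto b→11
  11='bbab' goto b→12
  12='bbabb' goto b→13
  13='bbabbb' goto ·  ←P3
  14='ccb' goto ·  ←P4
  15='ab' goto a→16
  16='aba' goto a→17
  17='abaa' goto ·  ←P5
  18='cb' goto ·  ←P6

Failure links (BFS by depth):
  fail(1) 'c': from fail(0)=0 chase 'c': 0 ⇒ 0;  out={2}∪out(0)={2}
  fail(6) 'a': from fail(0)=0 chase 'a': 0 ⇒ 0;  out=∅∪out(0)=∅
  fail(8) 'b': from fail(0)=0 chase 'b': 0 ⇒ 0;  out=∅∪out(0)=∅
  fail(2) 'cc': from fail(1)=0 chase 'c': 0 ⇒ 1;  out=∅∪out(1)={2}
  fail(7) 'aa': from fail(6)=0 chase 'a': 0 ⇒ 6;  out={1}∪out(6)={1}
  fail(9) 'bb': from fail(8)=0 chase 'b': 0 ⇒ 8;  out=∅∪out(8)=∅
  fail(15) 'ab': from fail(6)=0 chase 'b': 0 ⇒ 8;  out=∅∪out(8)=∅
  fail(18) 'cb': from fail(1)=0 chase 'b': 0 ⇒ 8;  out={6}∪out(8)={6}
  fail(3) 'cca': from fail(2)=1 chase 'a': 1→0 ⇒ 6;  out=∅∪out(6)=∅
  fail(10) 'bba': from fail(9)=8 chase 'a': 8→0 ⇒ 6;  out=∅∪out(6)=∅
  fail(14) 'ccb': from fail(2)=1 chase 'b': 1 ⇒ 18;  out={4}∪out(18)={4,6}
  fail(16) 'aba': from fail(15)=8 chase 'a': 8→0 ⇒ 6;  out=∅∪out(6)=∅
  fail(4) 'ccac': from fail(3)=6 chase 'c': 6→0 ⇒ 1;  out=∅∪out(1)={2}
  fail(11) 'bbab': from fail(10)=6 chase 'b': 6 ⇒ 15;  out=∅∪out(15)=∅
  fail(17) 'abaa': from fail(16)=6 chase 'a': 6 ⇒ 7;  out={5}∪out(7)={1,5}
  fail(5) 'ccacc': from fail(4)=1 chase 'c': 1 ⇒ 2;  out={0}∪out(2)={0,2}
  fail(12) 'bbabb': from fail(11)=15 chase 'b': 15→8 ⇒ 9;  out=∅∪out(9)=∅
  fail(13) 'bbabbb': from fail(12)=9 chase 'b': 9→8 ⇒ 9;  out={3}∪out(9)={3}

Run:
pos 0 'b': at 8
pos 1 'b': at 9
pos 2 'a': at 10
pos 3 'b': at 11
pos 4 'b': at 12
pos 5 'b': at 13  → match P3@[0:5]
pos 6 'b': at 9 (fail-walked)
pos 7 'a': at 10
pos 8 'c': at 1 (fail-walked)  → match P2@[8:8]
pos 9 'a': at 6 (fail-walked)
pos 10 'b': at 15
pos 11 'a': at 16
pos 12 'a': at 17  → match P1@[11:12],P5@[9:12]
pos 13 'b': at 15 (fail-walked)
pos 14 'a': at 16
pos 15 'a': at 17  → match P1@[14:15],P5@[12:15]
pos 16 'b': at 15 (fail-walked)
pos 17 'a': at 16
pos 18 'a': at 17  → match P1@[17:18],P5@[15:18]
pos 19 'c': at 1 (fail-walked)  → match P2@[19:19]
pos 20 'b': at 18  → match P6@[19:20]
pos 21 'b': at 9 (fail-walked)
pos 22 'b': at 9 (fail-walked)
pos 23 'c': at 1 (fail-walked)  → match P2@[23:23]
pos 24 'b': at 18  → match P6@[23:24]
pos 25 'a': at 6 (fail-walked)
pos 26 'c': at 1 (fail-walked)  → match P2@[26:26]
pos 27 'c': at 2  → match P2@[27:27]
pos 28 'b': at 14  → match P4@[26:28],P6@[27:28]
pos 29 'c': at 1 (fail-walked)  → match P2@[29:29]
pos 30 'c': at 2  → match P2@[30:30]
pos 31 'c': at 2 (fail-walked)  → match P2@[31:31]
pos 32 'a': at 3
pos 33 'c': at 4  → match P2@[33:33]
pos 34 'c': at 5  → match P0@[30:34],P2@[34:34]
pos 35 'c': at 2 (fail-walked)  → match P2@[35:35]
pos 36 'c': at 2 (fail-walked)  → match P2@[36:36]
pos 37 'b': at 14  → match P4@[35:37],P6@[36:37]
pos 38 'a': at 6 (fail-walked)
pos 39 'b': at 15
pos 40 'a': at 16
pos 41 'a': at 17  → match P1@[40:41],P5@[38:41]
pos 42 'a': at 7 (fail-walked)  → match P1@[41:42]
pos 43 'c': at 1 (fail-walked)  → match P2@[43:43]
pos 44 'c': at 2  → match P2@[44:44]
pos 45 'b': at 14  → match P4@[43:45],P6@[44:45]
pos 46 'c': at 1 (fail-walked)  → match P2@[46:46]
pos 47 'a': at 6 (fail-walked)
pos 48 'a': at 7  → match P1@[47:48]
pos 49 'b': at 15 (fail-walked)
pos 50 'c': at 1 (fail-walked)  → match P2@[50:50]
pos 51 'a': at 6 (fail-walked)
pos 52 'c': at 1 (fail-walked)  → match P2@[52:52]
pos 53 'a': at 6 (fail-walked)
pos 54 'b': at 15
pos 55 'a': at 16
pos 56 'a': at 17  → match P1@[55:56],P5@[53:56]
pos 57 'c': at 1 (fail-walked)  → match P2@[57:57]

All matches (sorted): [[5,3],[8,2],[12,1],[12,5],[15,1],[15,5],[18,1],[18,5],[19,2],[20,6],[23,2],[24,6],[26,2],[27,2],[28,4],[28,6],[29,2],[30,2],[31,2],[33,2],[34,0],[34,2],[35,2],[36,2],[37,4],[37,6],[41,1],[41,5],[42,1],[43,2],[44,2],[45,4],[45,6],[46,2],[48,1],[50,2],[52,2],[56,1],[56,5],[57,2]]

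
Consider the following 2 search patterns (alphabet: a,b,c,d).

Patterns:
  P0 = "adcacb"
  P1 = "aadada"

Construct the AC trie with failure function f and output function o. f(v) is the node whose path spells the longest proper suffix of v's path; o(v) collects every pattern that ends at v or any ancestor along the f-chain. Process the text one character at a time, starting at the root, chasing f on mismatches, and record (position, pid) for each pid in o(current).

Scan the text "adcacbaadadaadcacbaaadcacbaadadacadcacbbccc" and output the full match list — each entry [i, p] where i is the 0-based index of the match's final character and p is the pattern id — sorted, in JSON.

Construct AC machine:
Trie nodes:
  n0 'ε': a→1
  n1 'a': a→7 d→2
  n2 'ad': c→3
  n3 'adc': a→4
  n4 'adca': c→5
  n5 'adcac': b→6
  n6 'adcacb': ·  [P0 ends]
  n7 'aa': d→8
  n8 'aad': a→9
  n9 'aada': d→10
  n10 'aadad': a→11
  n11 'aadada': ·  [P1 ends]

BFS fail/out derivation:
  fail(1) 'a': from fail(0)=0 chase 'a': 0 ⇒ 0;  out=∅∪out(0)=∅
  fail(2) 'ad': from fail(1)=0 chase 'd': 0 ⇒ 0;  out=∅∪out(0)=∅
  fail(7) 'aa': from fail(1)=0 chase 'a': 0 ⇒ 1;  out=∅∪out(1)=∅
  fail(3) 'adc': from fail(2)=0 chase 'c': 0 ⇒ 0;  out=∅∪out(0)=∅
  fail(8) 'aad': from fail(7)=1 chase 'd': 1 ⇒ 2;  out=∅∪out(2)=∅
  fail(4) 'adca': from fail(3)=0 chase 'a': 0 ⇒ 1;  out=∅∪out(1)=∅
  fail(9) 'aada': from fail(8)=2 chase 'a': 2→0 ⇒ 1;  out=∅∪out(1)=∅
  fail(5) 'adcac': from fail(4)=1 chase 'c': 1→0 ⇒ 0;  out=∅∪out(0)=∅
  fail(10) 'aadad': from fail(9)=1 chase 'd': 1 ⇒ 2;  out=∅∪out(2)=∅
  fail(6) 'adcacb': from fail(5)=0 chase 'b': 0 ⇒ 0;  out={0}∪out(0)={0}
  fail(11) 'aadada': from fail(10)=2 chase 'a': 2→0 ⇒ 1;  out={1}∪out(1)={1}

Text stream:
i=0 'a': node 0→1
i=1 'd': node 1→2
i=2 'c': node 2→3
i=3 'a': node 3→4
i=4 'c': node 4→5
i=5 'b': node 5→6  emit P0@[0:5]
i=6 'a': node 6→1 (via fail)
i=7 'a': node 1→7
i=8 'd': node 7→8
i=9 'a': node 8→9
i=10 'd': node 9→10
i=11 'a': node 10→11  emit P1@[6:11]
i=12 'a': node 11→7 (via fail)
i=13 'd': node 7→8
i=14 'c': node 8→3 (via fail)
i=15 'a': node 3→4
i=16 'c': node 4→5
i=17 'b': node 5→6  emit P0@[12:17]
i=18 'a': node 6→1 (via fail)
i=19 'a': node 1→7
i=20 'a': node 7→7 (via fail)
i=21 'd': node 7→8
i=22 'c': node 8→3 (via fail)
i=23 'a': node 3→4
i=24 'c': node 4→5
i=25 'b': node 5→6  emit P0@[20:25]
i=26 'a': node 6→1 (via fail)
i=27 'a': node 1→7
i=28 'd': node 7→8
i=29 'a': node 8→9
i=30 'd': node 9→10
i=31 'a': node 10→11  emit P1@[26:31]
i=32 'c': node 11→0 (via fail)
i=33 'a': node 0→1
i=34 'd': node 1→2
i=35 'c': node 2→3
i=36 'a': node 3→4
i=37 'c': node 4→5
i=38 'b': node 5→6  emit P0@[33:38]
i=39 'b': node 6→0 (via fail)
i=40 'c': node 0→0
i=41 'c': node 0→0
i=42 'c': node 0→0

Result: [[5,0],[11,1],[17,0],[25,0],[31,1],[38,0]]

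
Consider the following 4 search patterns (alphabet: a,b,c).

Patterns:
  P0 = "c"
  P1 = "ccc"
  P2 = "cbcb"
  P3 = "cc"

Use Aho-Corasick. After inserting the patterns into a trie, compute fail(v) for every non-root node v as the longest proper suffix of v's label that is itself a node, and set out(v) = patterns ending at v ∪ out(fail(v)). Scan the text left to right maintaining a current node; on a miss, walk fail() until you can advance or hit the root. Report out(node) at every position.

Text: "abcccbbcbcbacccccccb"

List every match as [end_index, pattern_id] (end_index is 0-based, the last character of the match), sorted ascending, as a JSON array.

Construct AC machine:
Trie nodes:
  n0 'ε': c→1
  n1 'c': b→4 c→2  ←P0
  n2 'cc': c→3  ←P3
  n3 'ccc': ·  ←P1
  n4 'cb': c→5
  n5 'cbc': b→6
  n6 'cbcb': ·  ←P2

Failure links (BFS by depth):
  n1('c'): parent n0 fail=0; on 'c' 0 → fail=0;  out {0}∪∅={0}
  n2('cc'): parent n1 fail=0; on 'c' 0 → fail=1;  out {3}∪{0}={0,3}
  n4('cb'): parent n1 fail=0; on 'b' 0 → fail=0;  out ∅∪∅=∅
  n3('ccc'): parent n2 fail=1; on 'c' 1 → fail=2;  out {1}∪{0,3}={0,1,3}
  n5('cbc'): parent n4 fail=0; on 'c' 0 → fail=1;  out ∅∪{0}={0}
  n6('cbcb'): parent n5 fail=1; on 'b' 1 → fail=4;  out {2}∪∅={2}

Run:
[0] read 'a'  n0⇒n0
[1] read 'b'  n0⇒n0
[2] read 'c'  n0⇒n1  ** P0@[2:2]
[3] read 'c'  n1⇒n2  ** P0@[3:3],P3@[2:3]
[4] read 'c'  n2⇒n3  ** P0@[4:4],P1@[2:4],P3@[3:4]
[5] read 'b'  n3⇒n4 ·f
[6] read 'b'  n4⇒n0 ·f
[7] read 'c'  n0⇒n1  ** P0@[7:7]
[8] read 'b'  n1⇒n4
[9] read 'c'  n4⇒n5  ** P0@[9:9]
[10] read 'b'  n5⇒n6  ** P2@[7:10]
[11] read 'a'  n6⇒n0 ·f
[12] read 'c'  n0⇒n1  ** P0@[12:12]
[13] read 'c'  n1⇒n2  ** P0@[13:13],P3@[12:13]
[14] read 'c'  n2⇒n3  ** P0@[14:14],P1@[12:14],P3@[13:14]
[15] read 'c'  n3⇒n3 ·f  ** P0@[15:15],P1@[13:15],P3@[14:15]
[16] read 'c'  n3⇒n3 ·f  ** P0@[16:16],P1@[14:16],P3@[15:16]
[17] read 'c'  n3⇒n3 ·f  ** P0@[17:17],P1@[15:17],P3@[16:17]
[18] read 'c'  n3⇒n3 ·f  ** P0@[18:18],P1@[16:18],P3@[17:18]
[19] read 'b'  n3⇒n4 ·f

Matches: [[2,0],[3,0],[3,3],[4,0],[4,1],[4,3],[7,0],[9,0],[10,2],[12,0],[13,0],[13,3],[14,0],[14,1],[14,3],[15,0],[15,1],[15,3],[16,0],[16,1],[16,3],[17,0],[17,1],[17,3],[18,0],[18,1],[18,3]]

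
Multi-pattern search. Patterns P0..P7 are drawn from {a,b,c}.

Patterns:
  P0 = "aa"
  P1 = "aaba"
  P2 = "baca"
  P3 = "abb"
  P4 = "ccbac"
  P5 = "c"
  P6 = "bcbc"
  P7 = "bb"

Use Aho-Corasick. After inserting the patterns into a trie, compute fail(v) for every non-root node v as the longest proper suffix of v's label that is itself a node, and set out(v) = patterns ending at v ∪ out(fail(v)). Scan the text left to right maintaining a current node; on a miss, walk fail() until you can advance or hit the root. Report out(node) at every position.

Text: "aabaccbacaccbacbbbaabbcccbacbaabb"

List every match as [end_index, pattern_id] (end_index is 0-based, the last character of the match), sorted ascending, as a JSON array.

Build:
Trie (insert patterns):
  0='ε' goto a→1 b→5 c→11
  1='a' goto a→2 b→9
  2='aa' goto b→3  [P0 ends]
  3='aab' goto a→4
  4='aaba' goto ·  [P1 ends]
  5='b' goto a→6 b→19 c→16
  6='ba' goto c→7
  7='bac' goto a→8
  8='baca' goto ·  [P2 ends]
  9='ab' goto b→10
  10='abb' goto ·  [P3 ends]
  11='c' goto c→12  [P5 ends]
  12='cc' goto b→13
  13='ccb' goto a→14
  14='ccba' goto c→15
  15='ccbac' goto ·  [P4 ends]
  16='bc' goto b→17
  17='bcb' goto c→18
  18='bcbc' goto ·  [P6 ends]
  19='bb' goto ·  [P7 ends]

BFS fail/out derivation:
  fail(1) 'a': from fail(0)=0 chase 'a': 0 ⇒ 0;  out=∅∪out(0)=∅
  fail(5) 'b': from fail(0)=0 chase 'b': 0 ⇒ 0;  out=∅∪out(0)=∅
  fail(11) 'c': from fail(0)=0 chase 'c': 0 ⇒ 0;  out={5}∪out(0)={5}
  fail(2) 'aa': from fail(1)=0 chase 'a': 0 ⇒ 1;  out={0}∪out(1)={0}
  fail(6) 'ba': from fail(5)=0 chase 'a': 0 ⇒ 1;  out=∅∪out(1)=∅
  fail(9) 'ab': from fail(1)=0 chase 'b': 0 ⇒ 5;  out=∅∪out(5)=∅
  fail(12) 'cc': from fail(11)=0 chase 'c': 0 ⇒ 11;  out=∅∪out(11)={5}
  fail(16) 'bc': from fail(5)=0 chase 'c': 0 ⇒ 11;  out=∅∪out(11)={5}
  fail(19) 'bb': from fail(5)=0 chase 'b': 0 ⇒ 5;  out={7}∪out(5)={7}
  fail(3) 'aab': from fail(2)=1 chase 'b': 1 ⇒ 9;  out=∅∪out(9)=∅
  fail(7) 'bac': from fail(6)=1 chase 'c': 1→0 ⇒ 11;  out=∅∪out(11)={5}
  fail(10) 'abb': from fail(9)=5 chase 'b': 5 ⇒ 19;  out={3}∪out(19)={3,7}
  fail(13) 'ccb': from fail(12)=11 chase 'b': 11→0 ⇒ 5;  out=∅∪out(5)=∅
  fail(17) 'bcb': from fail(16)=11 chase 'b': 11→0 ⇒ 5;  out=∅∪out(5)=∅
  fail(4) 'aaba': from fail(3)=9 chase 'a': 9→5 ⇒ 6;  out={1}∪out(6)={1}
  fail(8) 'baca': from fail(7)=11 chase 'a': 11→0 ⇒ 1;  out={2}∪out(1)={2}
  fail(14) 'ccba': from fail(13)=5 chase 'a': 5 ⇒ 6;  out=∅∪out(6)=∅
  fail(18) 'bcbc': from fail(17)=5 chase 'c': 5 ⇒ 16;  out={6}∪out(16)={5,6}
  fail(15) 'ccbac': from fail(14)=6 chase 'c': 6 ⇒ 7;  out={4}∪out(7)={4,5}

Scan:
pos 0 'a': at 1
pos 1 'a': at 2  → match P0@[0:1]
pos 2 'b': at 3
pos 3 'a': at 4  → match P1@[0:3]
pos 4 'c': at 7 (via fail)  → match P5@[4:4]
pos 5 'c': at 12 (via fail)  → match P5@[5:5]
pos 6 'b': at 13
pos 7 'a': at 14
pos 8 'c': at 15  → match P4@[4:8],P5@[8:8]
pos 9 'a': at 8 (via fail)  → match P2@[6:9]
pos 10 'c': at 11 (via fail)  → match P5@[10:10]
pos 11 'c': at 12  → match P5@[11:11]
pos 12 'b': at 13
pos 13 'a': at 14
pos 14 'c': at 15  → match P4@[10:14],P5@[14:14]
pos 15 'b': at 5 (via fail)
pos 16 'b': at 19  → match P7@[15:16]
pos 17 'b': at 19 (via fail)  → match P7@[16:17]
pos 18 'a': at 6 (via fail)
pos 19 'a': at 2 (via fail)  → match P0@[18:19]
pos 20 'b': at 3
pos 21 'b': at 10 (via fail)  → match P3@[19:21],P7@[20:21]
pos 22 'c': at 16 (via fail)  → match P5@[22:22]
pos 23 'c': at 12 (via fail)  → match P5@[23:23]
pos 24 'c': at 12 (via fail)  → match P5@[24:24]
pos 25 'b': at 13
pos 26 'a': at 14
pos 27 'c': at 15  → match P4@[23:27],P5@[27:27]
pos 28 'b': at 5 (via fail)
pos 29 'a': at 6
pos 30 'a': at 2 (via fail)  → match P0@[29:30]
pos 31 'b': at 3
pos 32 'b': at 10 (via fail)  → match P3@[30:32],P7@[31:32]

Result: [[1,0],[3,1],[4,5],[5,5],[8,4],[8,5],[9,2],[10,5],[11,5],[14,4],[14,5],[16,7],[17,7],[19,0],[21,3],[21,7],[22,5],[23,5],[24,5],[27,4],[27,5],[30,0],[32,3],[32,7]]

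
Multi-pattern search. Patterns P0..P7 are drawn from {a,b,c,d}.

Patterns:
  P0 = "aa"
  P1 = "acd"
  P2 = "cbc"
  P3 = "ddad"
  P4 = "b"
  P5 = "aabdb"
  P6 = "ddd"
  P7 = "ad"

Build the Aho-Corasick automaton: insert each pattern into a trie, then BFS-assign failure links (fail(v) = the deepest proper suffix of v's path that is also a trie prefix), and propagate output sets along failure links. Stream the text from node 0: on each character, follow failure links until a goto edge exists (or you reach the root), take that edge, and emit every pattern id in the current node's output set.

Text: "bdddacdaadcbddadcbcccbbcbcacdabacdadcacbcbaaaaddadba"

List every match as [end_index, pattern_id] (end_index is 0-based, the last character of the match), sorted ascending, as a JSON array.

Construct AC machine:
Trie nodes:
  0='ε' goto a→1 b→12 c→5 d→8
  1='a' goto a→2 c→3 d→17
  2='aa' goto b→13  ←P0
  3='ac' goto d→4
  4='acd' goto ·  ←P1
  5='c' goto b→6
  6='cb' goto c→7
  7='cbc' goto ·  ←P2
  8='d' goto d→9
  9='dd' goto a→10 d→16
  10='dda' goto d→11
  11='ddad' goto ·  ←P3
  12='b' goto ·  ←P4
  13='aab' goto d→14
  14='aabd' goto b→15
  15='aabdb' goto ·  ←P5
  16='ddd' goto ·  ←P6
  17='ad' goto ·  ←P7

BFS fail/out derivation:
  n1('a'): parent n0 fail=0; on 'a' 0 → fail=0;  out ∅∪∅=∅
  n5('c'): parent n0 fail=0; on 'c' 0 → fail=0;  out ∅∪∅=∅
  n8('d'): parent n0 fail=0; on 'd' 0 → fail=0;  out ∅∪∅=∅
  n12('b'): parent n0 fail=0; on 'b' 0 → fail=0;  out {4}∪∅={4}
  n2('aa'): parent n1 fail=0; on 'a' 0 → fail=1;  out {0}∪∅={0}
  n3('ac'): parent n1 fail=0; on 'c' 0 → fail=5;  out ∅∪∅=∅
  n6('cb'): parent n5 fail=0; on 'b' 0 → fail=12;  out ∅∪{4}={4}
  n9('dd'): parent n8 fail=0; on 'd' 0 → fail=8;  out ∅∪∅=∅
  n17('ad'): parent n1 fail=0; on 'd' 0 → fail=8;  out {7}∪∅={7}
  n4('acd'): parent n3 fail=5; on 'd' 5→0 → fail=8;  out {1}∪∅={1}
  n7('cbc'): parent n6 fail=12; on 'c' 12→0 → fail=5;  out {2}∪∅={2}
  n10('dda'): parent n9 fail=8; on 'a' 8→0 → fail=1;  out ∅∪∅=∅
  n13('aab'): parent n2 fail=1; on 'b' 1→0 → fail=12;  out ∅∪{4}={4}
  n16('ddd'): parent n9 fail=8; on 'd' 8 → fail=9;  out {6}∪∅={6}
  n11('ddad'): parent n10 fail=1; on 'd' 1 → fail=17;  out {3}∪{7}={3,7}
  n14('aabd'): parent n13 fail=12; on 'd' 12→0 → fail=8;  out ∅∪∅=∅
  n15('aabdb'): parent n14 fail=8; on 'b' 8→0 → fail=12;  out {5}∪{4}={4,5}

Scan:
[0] read 'b'  n0⇒n12  emit P4@[0:0]
[1] read 'd'  n12⇒n8 (fail-walked)
[2] read 'd'  n8⇒n9
[3] read 'd'  n9⇒n16  emit P6@[1:3]
[4] read 'a'  n16⇒n10 (fail-walked)
[5] read 'c'  n10⇒n3 (fail-walked)
[6] read 'd'  n3⇒n4  emit P1@[4:6]
[7] read 'a'  n4⇒n1 (fail-walked)
[8] read 'a'  n1⇒n2  emit P0@[7:8]
[9] read 'd'  n2⇒n17 (fail-walked)  emit P7@[8:9]
[10] read 'c'  n17⇒n5 (fail-walked)
[11] read 'b'  n5⇒n6  emit P4@[11:11]
[12] read 'd'  n6⇒n8 (fail-walked)
[13] read 'd'  n8⇒n9
[14] read 'a'  n9⇒n10
[15] read 'd'  n10⇒n11  emit P3@[12:15],P7@[14:15]
[16] read 'c'  n11⇒n5 (fail-walked)
[17] read 'b'  n5⇒n6  emit P4@[17:17]
[18] read 'c'  n6⇒n7  emit P2@[16:18]
[19] read 'c'  n7⇒n5 (fail-walked)
[20] read 'c'  n5⇒n5 (fail-walked)
[21] read 'b'  n5⇒n6  emit P4@[21:21]
[22] read 'b'  n6⇒n12 (fail-walked)  emit P4@[22:22]
[23] read 'c'  n12⇒n5 (fail-walked)
[24] read 'b'  n5⇒n6  emit P4@[24:24]
[25] read 'c'  n6⇒n7  emit P2@[23:25]
[26] read 'a'  n7⇒n1 (fail-walked)
[27] read 'c'  n1⇒n3
[28] read 'd'  n3⇒n4  emit P1@[26:28]
[29] read 'a'  n4⇒n1 (fail-walked)
[30] read 'b'  n1⇒n12 (fail-walked)  emit P4@[30:30]
[31] read 'a'  n12⇒n1 (fail-walked)
[32] read 'c'  n1⇒n3
[33] read 'd'  n3⇒n4  emit P1@[31:33]
[34] read 'a'  n4⇒n1 (fail-walked)
[35] read 'd'  n1⇒n17  emit P7@[34:35]
[36] read 'c'  n17⇒n5 (fail-walked)
[37] read 'a'  n5⇒n1 (fail-walked)
[38] read 'c'  n1⇒n3
[39] read 'b'  n3⇒n6 (fail-walked)  emit P4@[39:39]
[40] read 'c'  n6⇒n7  emit P2@[38:40]
[41] read 'b'  n7⇒n6 (fail-walked)  emit P4@[41:41]
[42] read 'a'  n6⇒n1 (fail-walked)
[43] read 'a'  n1⇒n2  emit P0@[42:43]
[44] read 'a'  n2⇒n2 (fail-walked)  emit P0@[43:44]
[45] read 'a'  n2⇒n2 (fail-walked)  emit P0@[44:45]
[46] read 'd'  n2⇒n17 (fail-walked)  emit P7@[45:46]
[47] read 'd'  n17⇒n9 (fail-walked)
[48] read 'a'  n9⇒n10
[49] read 'd'  n10⇒n11  emit P3@[46:49],P7@[48:49]
[50] read 'b'  n11⇒n12 (fail-walked)  emit P4@[50:50]
[51] read 'a'  n12⇒n1 (fail-walked)

Result: [[0,4],[3,6],[6,1],[8,0],[9,7],[11,4],[15,3],[15,7],[17,4],[18,2],[21,4],[22,4],[24,4],[25,2],[28,1],[30,4],[33,1],[35,7],[39,4],[40,2],[41,4],[43,0],[44,0],[45,0],[46,7],[49,3],[49,7],[50,4]]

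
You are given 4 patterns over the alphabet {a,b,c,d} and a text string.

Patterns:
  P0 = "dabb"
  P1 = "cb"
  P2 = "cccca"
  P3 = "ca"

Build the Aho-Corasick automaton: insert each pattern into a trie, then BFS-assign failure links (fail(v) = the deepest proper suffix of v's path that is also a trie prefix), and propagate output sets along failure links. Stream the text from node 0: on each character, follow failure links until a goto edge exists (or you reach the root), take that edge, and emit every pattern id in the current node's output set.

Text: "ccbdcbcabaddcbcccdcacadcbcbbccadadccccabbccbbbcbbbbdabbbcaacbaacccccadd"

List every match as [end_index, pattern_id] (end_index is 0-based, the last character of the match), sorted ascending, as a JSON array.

Construct AC machine:
Trie (insert patterns):
  n0 'ε': c→5 d→1
  n1 'd': a→2
  n2 'da': b→3
  n3 'dab': b→4
  n4 'dabb': ·  [P0 ends]
  n5 'c': a→11 b→6 c→7
  n6 'cb': ·  [P1 ends]
  n7 'cc': c→8
  n8 'ccc': c→9
  n9 'cccc': a→10
  n10 'cccca': ·  [P2 ends]
  n11 'ca': ·  [P3 ends]

Failure links (BFS by depth):
  fail(1) 'd': from fail(0)=0 chase 'd': 0 ⇒ 0;  out=∅∪out(0)=∅
  fail(5) 'c': from fail(0)=0 chase 'c': 0 ⇒ 0;  out=∅∪out(0)=∅
  fail(2) 'da': from fail(1)=0 chase 'a': 0 ⇒ 0;  out=∅∪out(0)=∅
  fail(6) 'cb': from fail(5)=0 chase 'b': 0 ⇒ 0;  out={1}∪out(0)={1}
  fail(7) 'cc': from fail(5)=0 chase 'c': 0 ⇒ 5;  out=∅∪out(5)=∅
  fail(11) 'ca': from fail(5)=0 chase 'a': 0 ⇒ 0;  out={3}∪out(0)={3}
  fail(3) 'dab': from fail(2)=0 chase 'b': 0 ⇒ 0;  out=∅∪out(0)=∅
  fail(8) 'ccc': from fail(7)=5 chase 'c': 5 ⇒ 7;  out=∅∪out(7)=∅
  fail(4) 'dabb': from fail(3)=0 chase 'b': 0 ⇒ 0;  out={0}∪out(0)={0}
  fail(9) 'cccc': from fail(8)=7 chase 'c': 7 ⇒ 8;  out=∅∪out(8)=∅
  fail(10) 'cccca': from fail(9)=8 chase 'a': 8→7→5 ⇒ 11;  out={2}∪out(11)={2,3}

Scan:
[0] read 'c'  n0⇒n5
[1] read 'c'  n5⇒n7
[2] read 'b'  n7⇒n6 ·f  ** P1@[1:2]
[3] read 'd'  n6⇒n1 ·f
[4] read 'c'  n1⇒n5 ·f
[5] read 'b'  n5⇒n6  ** P1@[4:5]
[6] read 'c'  n6⇒n5 ·f
[7] read 'a'  n5⇒n11  ** P3@[6:7]
[8] read 'b'  n11⇒n0 ·f
[9] read 'a'  n0⇒n0
[10] read 'd'  n0⇒n1
[11] read 'd'  n1⇒n1 ·f
[12] read 'c'  n1⇒n5 ·f
[13] read 'b'  n5⇒n6  ** P1@[12:13]
[14] read 'c'  n6⇒n5 ·f
[15] read 'c'  n5⇒n7
[16] read 'c'  n7⇒n8
[17] read 'd'  n8⇒n1 ·f
[18] read 'c'  n1⇒n5 ·f
[19] read 'a'  n5⇒n11  ** P3@[18:19]
[20] read 'c'  n11⇒n5 ·f
[21] read 'a'  n5⇒n11  ** P3@[20:21]
[22] read 'd'  n11⇒n1 ·f
[23] read 'c'  n1⇒n5 ·f
[24] read 'b'  n5⇒n6  ** P1@[23:24]
[25] read 'c'  n6⇒n5 ·f
[26] read 'b'  n5⇒n6  ** P1@[25:26]
[27] read 'b'  n6⇒n0 ·f
[28] read 'c'  n0⇒n5
[29] read 'c'  n5⇒n7
[30] read 'a'  n7⇒n11 ·f  ** P3@[29:30]
[31] read 'd'  n11⇒n1 ·f
[32] read 'a'  n1⇒n2
[33] read 'd'  n2⇒n1 ·f
[34] read 'c'  n1⇒n5 ·f
[35] read 'c'  n5⇒n7
[36] read 'c'  n7⇒n8
[37] read 'c'  n8⇒n9
[38] read 'a'  n9⇒n10  ** P2@[34:38],P3@[37:38]
[39] read 'b'  n10⇒n0 ·f
[40] read 'b'  n0⇒n0
[41] read 'c'  n0⇒n5
[42] read 'c'  n5⇒n7
[43] read 'b'  n7⇒n6 ·f  ** P1@[42:43]
[44] read 'b'  n6⇒n0 ·f
[45] read 'b'  n0⇒n0
[46] read 'c'  n0⇒n5
[47] read 'b'  n5⇒n6  ** P1@[46:47]
[48] read 'b'  n6⇒n0 ·f
[49] read 'b'  n0⇒n0
[50] read 'b'  n0⇒n0
[51] read 'd'  n0⇒n1
[52] read 'a'  n1⇒n2
[53] read 'b'  n2⇒n3
[54] read 'b'  n3⇒n4  ** P0@[51:54]
[55] read 'b'  n4⇒n0 ·f
[56] read 'c'  n0⇒n5
[57] read 'a'  n5⇒n11  ** P3@[56:57]
[58] read 'a'  n11⇒n0 ·f
[59] read 'c'  n0⇒n5
[60] read 'b'  n5⇒n6  ** P1@[59:60]
[61] read 'a'  n6⇒n0 ·f
[62] read 'a'  n0⇒n0
[63] read 'c'  n0⇒n5
[64] read 'c'  n5⇒n7
[65] read 'c'  n7⇒n8
[66] read 'c'  n8⇒n9
[67] read 'c'  n9⇒n9 ·f
[68] read 'a'  n9⇒n10  ** P2@[64:68],P3@[67:68]
[69] read 'd'  n10⇒n1 ·f
[70] read 'd'  n1⇒n1 ·f

Matches: [[2,1],[5,1],[7,3],[13,1],[19,3],[21,3],[24,1],[26,1],[30,3],[38,2],[38,3],[43,1],[47,1],[54,0],[57,3],[60,1],[68,2],[68,3]]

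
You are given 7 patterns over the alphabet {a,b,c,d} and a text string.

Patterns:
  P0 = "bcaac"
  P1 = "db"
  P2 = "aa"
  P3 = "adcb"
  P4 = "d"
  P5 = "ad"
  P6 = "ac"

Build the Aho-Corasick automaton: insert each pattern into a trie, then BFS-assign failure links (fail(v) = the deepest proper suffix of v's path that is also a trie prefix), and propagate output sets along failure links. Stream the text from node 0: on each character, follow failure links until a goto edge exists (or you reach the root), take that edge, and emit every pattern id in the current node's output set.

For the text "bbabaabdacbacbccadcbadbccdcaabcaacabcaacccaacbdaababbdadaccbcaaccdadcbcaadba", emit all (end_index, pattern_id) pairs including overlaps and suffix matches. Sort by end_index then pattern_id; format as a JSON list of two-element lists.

Build:
Trie (insert patterns):
  n0 'ε': a→8 b→1 d→6
  n1 'b': c→2
  n2 'bc': a→3
  n3 'bca': a→4
  n4 'bcaa': c→5
  n5 'bcaac': ·  [P0 ends]
  n6 'd': b→7  [P4 ends]
  n7 'db': ·  [P1 ends]
  n8 'a': a→9 c→13 d→10
  n9 'aa': ·  [P2 ends]
  n10 'ad': c→11  [P5 ends]
  n11 'adc': b→12
  n12 'adcb': ·  [P3 ends]
  n13 'ac': ·  [P6 ends]

Failure links (BFS by depth):
  n1('b'): parent n0 fail=0; on 'b' 0 → fail=0;  out ∅∪∅=∅
  n6('d'): parent n0 fail=0; on 'd' 0 → fail=0;  out {4}∪∅={4}
  n8('a'): parent n0 fail=0; on 'a' 0 → fail=0;  out ∅∪∅=∅
  n2('bc'): parent n1 fail=0; on 'c' 0 → fail=0;  out ∅∪∅=∅
  n7('db'): parent n6 fail=0; on 'b' 0 → fail=1;  out {1}∪∅={1}
  n9('aa'): parent n8 fail=0; on 'a' 0 → fail=8;  out {2}∪∅={2}
  n10('ad'): parent n8 fail=0; on 'd' 0 → fail=6;  out {5}∪{4}={4,5}
  n13('ac'): parent n8 fail=0; on 'c' 0 → fail=0;  out {6}∪∅={6}
  n3('bca'): parent n2 fail=0; on 'a' 0 → fail=8;  out ∅∪∅=∅
  n11('adc'): parent n10 fail=6; on 'c' 6→0 → fail=0;  out ∅∪∅=∅
  n4('bcaa'): parent n3 fail=8; on 'a' 8 → fail=9;  out ∅∪{2}={2}
  n12('adcb'): parent n11 fail=0; on 'b' 0 → fail=1;  out {3}∪∅={3}
  n5('bcaac'): parent n4 fail=9; on 'c' 9→8 → fail=13;  out {0}∪{6}={0,6}

Text stream:
pos 0 'b': at 1
pos 1 'b': at 1 (via fail)
pos 2 'a': at 8 (via fail)
pos 3 'b': at 1 (via fail)
pos 4 'a': at 8 (via fail)
pos 5 'a': at 9  emit P2@[4:5]
pos 6 'b': at 1 (via fail)
pos 7 'd': at 6 (via fail)  emit P4@[7:7]
pos 8 'a': at 8 (via fail)
pos 9 'c': at 13  emit P6@[8:9]
pos 10 'b': at 1 (via fail)
pos 11 'a': at 8 (via fail)
pos 12 'c': at 13  emit P6@[11:12]
pos 13 'b': at 1 (via fail)
pos 14 'c': at 2
pos 15 'c': at 0 (via fail)
pos 16 'a': at 8
pos 17 'd': at 10  emit P4@[17:17],P5@[16:17]
pos 18 'c': at 11
pos 19 'b': at 12  emit P3@[16:19]
pos 20 'a': at 8 (via fail)
pos 21 'd': at 10  emit P4@[21:21],P5@[20:21]
pos 22 'b': at 7 (via fail)  emit P1@[21:22]
pos 23 'c': at 2 (via fail)
pos 24 'c': at 0 (via fail)
pos 25 'd': at 6  emit P4@[25:25]
pos 26 'c': at 0 (via fail)
pos 27 'a': at 8
pos 28 'a': at 9  emit P2@[27:28]
pos 29 'b': at 1 (via fail)
pos 30 'c': at 2
pos 31 'a': at 3
pos 32 'a': at 4  emit P2@[31:32]
pos 33 'c': at 5  emit P0@[29:33],P6@[32:33]
pos 34 'a': at 8 (via fail)
pos 35 'b': at 1 (via fail)
pos 36 'c': at 2
pos 37 'a': at 3
pos 38 'a': at 4  emit P2@[37:38]
pos 39 'c': at 5  emit P0@[35:39],P6@[38:39]
pos 40 'c': at 0 (via fail)
pos 41 'c': at 0
pos 42 'a': at 8
pos 43 'a': at 9  emit P2@[42:43]
pos 44 'c': at 13 (via fail)  emit P6@[43:44]
pos 45 'b': at 1 (via fail)
pos 46 'd': at 6 (via fail)  emit P4@[46:46]
pos 47 'a': at 8 (via fail)
pos 48 'a': at 9  emit P2@[47:48]
pos 49 'b': at 1 (via fail)
pos 50 'a': at 8 (via fail)
pos 51 'b': at 1 (via fail)
pos 52 'b': at 1 (via fail)
pos 53 'd': at 6 (via fail)  emit P4@[53:53]
pos 54 'a': at 8 (via fail)
pos 55 'd': at 10  emit P4@[55:55],P5@[54:55]
pos 56 'a': at 8 (via fail)
pos 57 'c': at 13  emit P6@[56:57]
pos 58 'c': at 0 (via fail)
pos 59 'b': at 1
pos 60 'c': at 2
pos 61 'a': at 3
pos 62 'a': at 4  emit P2@[61:62]
pos 63 'c': at 5  emit P0@[59:63],P6@[62:63]
pos 64 'c': at 0 (via fail)
pos 65 'd': at 6  emit P4@[65:65]
pos 66 'a': at 8 (via fail)
pos 67 'd': at 10  emit P4@[67:67],P5@[66:67]
pos 68 'c': at 11
pos 69 'b': at 12  emit P3@[66:69]
pos 70 'c': at 2 (via fail)
pos 71 'a': at 3
pos 72 'a': at 4  emit P2@[71:72]
pos 73 'd': at 10 (via fail)  emit P4@[73:73],P5@[72:73]
pos 74 'b': at 7 (via fail)  emit P1@[73:74]
pos 75 'a': at 8 (via fail)

All matches (sorted): [[5,2],[7,4],[9,6],[12,6],[17,4],[17,5],[19,3],[21,4],[21,5],[22,1],[25,4],[28,2],[32,2],[33,0],[33,6],[38,2],[39,0],[39,6],[43,2],[44,6],[46,4],[48,2],[53,4],[55,4],[55,5],[57,6],[62,2],[63,0],[63,6],[65,4],[67,4],[67,5],[69,3],[72,2],[73,4],[73,5],[74,1]]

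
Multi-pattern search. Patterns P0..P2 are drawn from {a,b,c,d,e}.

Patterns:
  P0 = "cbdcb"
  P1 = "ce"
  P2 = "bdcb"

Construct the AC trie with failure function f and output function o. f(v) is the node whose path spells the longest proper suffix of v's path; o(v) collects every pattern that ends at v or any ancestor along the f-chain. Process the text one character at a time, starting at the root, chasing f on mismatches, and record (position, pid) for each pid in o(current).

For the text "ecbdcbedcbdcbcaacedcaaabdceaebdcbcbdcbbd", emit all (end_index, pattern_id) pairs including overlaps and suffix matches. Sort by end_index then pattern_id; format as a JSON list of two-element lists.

Build automaton:
Trie (insert patterns):
  n0 'ε': b→7 c→1
  n1 'c': b→2 e→6
  n2 'cb': d→3
  n3 'cbd': c→4
  n4 'cbdc': b→5
  n5 'cbdcb': ·  [P0 ends]
  n6 'ce': ·  [P1 ends]
  n7 'b': d→8
  n8 'bd': c→9
  n9 'bdc': b→10
  n10 'bdcb': ·  [P2 ends]

Failure links (BFS by depth):
  fail(1) 'c': from fail(0)=0 chase 'c': 0 ⇒ 0;  out=∅∪out(0)=∅
  fail(7) 'b': from fail(0)=0 chase 'b': 0 ⇒ 0;  out=∅∪out(0)=∅
  fail(2) 'cb': from fail(1)=0 chase 'b': 0 ⇒ 7;  out=∅∪out(7)=∅
  fail(6) 'ce': from fail(1)=0 chase 'e': 0 ⇒ 0;  out={1}∪out(0)={1}
  fail(8) 'bd': from fail(7)=0 chase 'd': 0 ⇒ 0;  out=∅∪out(0)=∅
  fail(3) 'cbd': from fail(2)=7 chase 'd': 7 ⇒ 8;  out=∅∪out(8)=∅
  fail(9) 'bdc': from fail(8)=0 chase 'c': 0 ⇒ 1;  out=∅∪out(1)=∅
  fail(4) 'cbdc': from fail(3)=8 chase 'c': 8 ⇒ 9;  out=∅∪out(9)=∅
  fail(10) 'bdcb': from fail(9)=1 chase 'b': 1 ⇒ 2;  out={2}∪out(2)={2}
  fail(5) 'cbdcb': from fail(4)=9 chase 'b': 9 ⇒ 10;  out={0}∪out(10)={0,2}

Text stream:
pos 0 'e': at 0
pos 1 'c': at 1
pos 2 'b': at 2
pos 3 'd': at 3
pos 4 'c': at 4
pos 5 'b': at 5  emit P0@[1:5],P2@[2:5]
pos 6 'e': at 0 ·f
pos 7 'd': at 0
pos 8 'c': at 1
pos 9 'b': at 2
pos 10 'd': at 3
pos 11 'c': at 4
pos 12 'b': at 5  emit P0@[8:12],P2@[9:12]
pos 13 'c': at 1 ·f
pos 14 'a': at 0 ·f
pos 15 'a': at 0
pos 16 'c': at 1
pos 17 'e': at 6  emit P1@[16:17]
pos 18 'd': at 0 ·f
pos 19 'c': at 1
pos 20 'a': at 0 ·f
pos 21 'a': at 0
pos 22 'a': at 0
pos 23 'b': at 7
pos 24 'd': at 8
pos 25 'c': at 9
pos 26 'e': at 6 ·f  emit P1@[25:26]
pos 27 'a': at 0 ·f
pos 28 'e': at 0
pos 29 'b': at 7
pos 30 'd': at 8
pos 31 'c': at 9
pos 32 'b': at 10  emit P2@[29:32]
pos 33 'c': at 1 ·f
pos 34 'b': at 2
pos 35 'd': at 3
pos 36 'c': at 4
pos 37 'b': at 5  emit P0@[33:37],P2@[34:37]
pos 38 'b': at 7 ·f
pos 39 'd': at 8

All matches (sorted): [[5,0],[5,2],[12,0],[12,2],[17,1],[26,1],[32,2],[37,0],[37,2]]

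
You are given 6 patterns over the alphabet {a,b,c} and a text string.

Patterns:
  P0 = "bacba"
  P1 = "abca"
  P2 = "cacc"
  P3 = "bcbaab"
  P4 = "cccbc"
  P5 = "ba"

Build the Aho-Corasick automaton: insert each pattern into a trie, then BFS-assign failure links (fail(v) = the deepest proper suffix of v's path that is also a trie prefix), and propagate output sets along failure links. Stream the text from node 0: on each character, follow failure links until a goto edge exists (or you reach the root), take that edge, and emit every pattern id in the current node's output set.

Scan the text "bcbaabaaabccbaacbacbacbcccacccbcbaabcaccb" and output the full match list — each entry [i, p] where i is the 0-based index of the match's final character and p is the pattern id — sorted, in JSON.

Build:
Trie (insert patterns):
  n0 'ε': a→6 b→1 c→10
  n1 'b': a→2 c→14
  n2 'ba': c→3  ←P5
  n3 'bac': b→4
  n4 'bacb': a→5
  n5 'bacba': ·  ←P0
  n6 'a': b→7
  n7 'ab': c→8
  n8 'abc': a→9
  n9 'abca': ·  ←P1
  n10 'c': a→11 c→19
  n11 'ca': c→12
  n12 'cac': c→13
  n13 'cacc': ·  ←P2
  n14 'bc': b→15
  n15 'bcb': a→16
  n16 'bcba': a→17
  n17 'bcbaa': b→18
  n18 'bcbaab': ·  ←P3
  n19 'cc': c→20
  n20 'ccc': b→21
  n21 'cccb': c→22
  n22 'cccbc': ·  ←P4

BFS fail/out derivation:
  fail(1) 'b': from fail(0)=0 chase 'b': 0 ⇒ 0;  out=∅∪out(0)=∅
  fail(6) 'a': from fail(0)=0 chase 'a': 0 ⇒ 0;  out=∅∪out(0)=∅
  fail(10) 'c': from fail(0)=0 chase 'c': 0 ⇒ 0;  out=∅∪out(0)=∅
  fail(2) 'ba': from fail(1)=0 chase 'a': 0 ⇒ 6;  out={5}∪out(6)={5}
  fail(7) 'ab': from fail(6)=0 chase 'b': 0 ⇒ 1;  out=∅∪out(1)=∅
  fail(11) 'ca': from fail(10)=0 chase 'a': 0 ⇒ 6;  out=∅∪out(6)=∅
  fail(14) 'bc': from fail(1)=0 chase 'c': 0 ⇒ 10;  out=∅∪out(10)=∅
  fail(19) 'cc': from fail(10)=0 chase 'c': 0 ⇒ 10;  out=∅∪out(10)=∅
  fail(3) 'bac': from fail(2)=6 chase 'c': 6→0 ⇒ 10;  out=∅∪out(10)=∅
  fail(8) 'abc': from fail(7)=1 chase 'c': 1 ⇒ 14;  out=∅∪out(14)=∅
  fail(12) 'cac': from fail(11)=6 chase 'c': 6→0 ⇒ 10;  out=∅∪out(10)=∅
  fail(15) 'bcb': from fail(14)=10 chase 'b': 10→0 ⇒ 1;  out=∅∪out(1)=∅
  fail(20) 'ccc': from fail(19)=10 chase 'c': 10 ⇒ 19;  out=∅∪out(19)=∅
  fail(4) 'bacb': from fail(3)=10 chase 'b': 10→0 ⇒ 1;  out=∅∪out(1)=∅
  fail(9) 'abca': from fail(8)=14 chase 'a': 14→10 ⇒ 11;  out={1}∪out(11)={1}
  fail(13) 'cacc': from fail(12)=10 chase 'c': 10 ⇒ 19;  out={2}∪out(19)={2}
  fail(16) 'bcba': from fail(15)=1 chase 'a': 1 ⇒ 2;  out=∅∪out(2)={5}
  fail(21) 'cccb': from fail(20)=19 chase 'b': 19→10→0 ⇒ 1;  out=∅∪out(1)=∅
  fail(5) 'bacba': from fail(4)=1 chase 'a': 1 ⇒ 2;  out={0}∪out(2)={0,5}
  fail(17) 'bcbaa': from fail(16)=2 chase 'a': 2→6→0 ⇒ 6;  out=∅∪out(6)=∅
  fail(22) 'cccbc': from fail(21)=1 chase 'c': 1 ⇒ 14;  out={4}∪out(14)={4}
  fail(18) 'bcbaab': from fail(17)=6 chase 'b': 6 ⇒ 7;  out={3}∪out(7)={3}

Text stream:
[0] read 'b'  n0⇒n1
[1] read 'c'  n1⇒n14
[2] read 'b'  n14⇒n15
[3] read 'a'  n15⇒n16  ** P5@[2:3]
[4] read 'a'  n16⇒n17
[5] read 'b'  n17⇒n18  ** P3@[0:5]
[6] read 'a'  n18⇒n2 ·f  ** P5@[5:6]
[7] read 'a'  n2⇒n6 ·f
[8] read 'a'  n6⇒n6 ·f
[9] read 'b'  n6⇒n7
[10] read 'c'  n7⇒n8
[11] read 'c'  n8⇒n19 ·f
[12] read 'b'  n19⇒n1 ·f
[13] read 'a'  n1⇒n2  ** P5@[12:13]
[14] read 'a'  n2⇒n6 ·f
[15] read 'c'  n6⇒n10 ·f
[16] read 'b'  n10⇒n1 ·f
[17] read 'a'  n1⇒n2  ** P5@[16:17]
[18] read 'c'  n2⇒n3
[19] read 'b'  n3⇒n4
[20] read 'a'  n4⇒n5  ** P0@[16:20],P5@[19:20]
[21] read 'c'  n5⇒n3 ·f
[22] read 'b'  n3⇒n4
[23] read 'c'  n4⇒n14 ·f
[24] read 'c'  n14⇒n19 ·f
[25] read 'c'  n19⇒n20
[26] read 'a'  n20⇒n11 ·f
[27] read 'c'  n11⇒n12
[28] read 'c'  n12⇒n13  ** P2@[25:28]
[29] read 'c'  n13⇒n20 ·f
[30] read 'b'  n20⇒n21
[31] read 'c'  n21⇒n22  ** P4@[27:31]
[32] read 'b'  n22⇒n15 ·f
[33] read 'a'  n15⇒n16  ** P5@[32:33]
[34] read 'a'  n16⇒n17
[35] read 'b'  n17⇒n18  ** P3@[30:35]
[36] read 'c'  n18⇒n8 ·f
[37] read 'a'  n8⇒n9  ** P1@[34:37]
[38] read 'c'  n9⇒n12 ·f
[39] read 'c'  n12⇒n13  ** P2@[36:39]
[40] read 'b'  n13⇒n1 ·f

All matches (sorted): [[3,5],[5,3],[6,5],[13,5],[17,5],[20,0],[20,5],[28,2],[31,4],[33,5],[35,3],[37,1],[39,2]]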